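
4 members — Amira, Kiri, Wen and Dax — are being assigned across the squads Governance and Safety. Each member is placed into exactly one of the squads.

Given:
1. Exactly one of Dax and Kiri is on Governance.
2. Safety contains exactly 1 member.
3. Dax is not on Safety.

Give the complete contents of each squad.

From (3): Dax ∉ Safety.
Only one squad left: Dax ∈ Governance.
(1) (exactly one): Kiri ∉ Governance.
Only one squad left: Kiri ∈ Safety.
(2): Safety already has 1, so the rest are out.
Only one squad left: Amira ∈ Governance.
Only one squad left: Wen ∈ Governance.

Governance = {Amira, Dax, Wen}; Safety = {Kiri}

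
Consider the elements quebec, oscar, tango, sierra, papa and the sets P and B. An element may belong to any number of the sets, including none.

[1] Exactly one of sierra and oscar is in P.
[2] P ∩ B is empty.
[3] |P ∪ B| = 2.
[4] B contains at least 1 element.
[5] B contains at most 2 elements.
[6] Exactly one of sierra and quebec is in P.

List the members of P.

P = {sierra}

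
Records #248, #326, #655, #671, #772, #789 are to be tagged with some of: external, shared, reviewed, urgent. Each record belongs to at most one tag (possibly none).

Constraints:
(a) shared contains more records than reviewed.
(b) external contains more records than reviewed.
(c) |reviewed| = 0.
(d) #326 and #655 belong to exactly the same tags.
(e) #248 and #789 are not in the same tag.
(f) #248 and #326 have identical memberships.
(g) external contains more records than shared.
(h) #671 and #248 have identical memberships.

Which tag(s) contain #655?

(c): reviewed already has 0, so the rest are out.
Suppose #655 ∉ external: no assignment then satisfies all the clues, so #655 ∈ external.

#655: external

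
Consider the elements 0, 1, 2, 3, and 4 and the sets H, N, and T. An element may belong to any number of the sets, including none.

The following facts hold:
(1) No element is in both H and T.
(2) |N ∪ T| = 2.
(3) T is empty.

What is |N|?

2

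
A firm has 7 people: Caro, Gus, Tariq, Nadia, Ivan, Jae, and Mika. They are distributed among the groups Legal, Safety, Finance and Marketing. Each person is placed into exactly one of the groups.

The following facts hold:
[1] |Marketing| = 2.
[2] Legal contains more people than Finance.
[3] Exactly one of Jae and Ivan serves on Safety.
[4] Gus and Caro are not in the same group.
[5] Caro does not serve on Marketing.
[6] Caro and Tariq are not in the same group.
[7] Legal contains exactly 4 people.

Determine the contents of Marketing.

Marketing = {Gus, Tariq}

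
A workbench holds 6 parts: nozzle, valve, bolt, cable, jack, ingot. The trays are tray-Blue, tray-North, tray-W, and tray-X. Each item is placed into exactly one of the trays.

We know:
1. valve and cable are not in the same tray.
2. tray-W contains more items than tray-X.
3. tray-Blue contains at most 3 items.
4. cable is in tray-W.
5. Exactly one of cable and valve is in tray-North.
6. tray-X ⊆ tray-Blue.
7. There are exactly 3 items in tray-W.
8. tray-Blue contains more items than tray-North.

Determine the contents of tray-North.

tray-North = {valve}

From (4): cable ∈ tray-W.
(1): valve ∉ tray-W.
(5) (exactly one): valve ∈ tray-North.
Suppose nozzle ∈ tray-North: no assignment then satisfies all the clues, so nozzle ∉ tray-North.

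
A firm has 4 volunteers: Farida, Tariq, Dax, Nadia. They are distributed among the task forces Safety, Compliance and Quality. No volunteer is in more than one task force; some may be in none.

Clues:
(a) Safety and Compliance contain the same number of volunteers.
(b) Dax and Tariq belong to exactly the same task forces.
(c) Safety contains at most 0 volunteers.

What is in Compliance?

Compliance = {}

(c): Safety already has 0, so the rest are out.
Suppose Farida ∈ Compliance: no assignment then satisfies all the clues, so Farida ∉ Compliance.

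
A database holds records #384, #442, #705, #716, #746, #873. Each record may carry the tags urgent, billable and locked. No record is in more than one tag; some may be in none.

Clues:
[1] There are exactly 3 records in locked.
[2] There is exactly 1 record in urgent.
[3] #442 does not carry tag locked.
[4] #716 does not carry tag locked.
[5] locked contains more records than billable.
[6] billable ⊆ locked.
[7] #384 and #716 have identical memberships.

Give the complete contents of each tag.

urgent = {#442}; billable = {}; locked = {#705, #746, #873}

From (3): #442 ∉ locked.
From (4): #716 ∉ locked.
(6) contrapositive: #442 ∉ billable.
(6) contrapositive: #716 ∉ billable.
(7): #384 matches #716: #384 ∉ billable.
(7): #384 matches #716: #384 ∉ locked.
(1): only 3 candidates remain for locked, so all are in.
Suppose #384 ∈ urgent: no assignment then satisfies all the clues, so #384 ∉ urgent.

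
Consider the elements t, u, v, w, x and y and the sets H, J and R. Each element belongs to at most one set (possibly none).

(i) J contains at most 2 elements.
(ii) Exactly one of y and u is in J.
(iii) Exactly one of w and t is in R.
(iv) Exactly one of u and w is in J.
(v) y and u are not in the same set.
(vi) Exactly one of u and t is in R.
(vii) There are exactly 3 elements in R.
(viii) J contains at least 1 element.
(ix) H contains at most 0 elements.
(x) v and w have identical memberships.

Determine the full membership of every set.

H = {}; J = {u}; R = {t, x, y}

(ix): H already has 0, so the rest are out.
Suppose t ∈ J: no assignment then satisfies all the clues, so t ∉ J.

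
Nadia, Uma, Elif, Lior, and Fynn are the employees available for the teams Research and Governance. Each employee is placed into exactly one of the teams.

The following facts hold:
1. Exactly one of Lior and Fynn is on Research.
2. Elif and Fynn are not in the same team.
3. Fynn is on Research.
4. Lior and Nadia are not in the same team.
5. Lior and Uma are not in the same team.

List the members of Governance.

Governance = {Elif, Lior}

From (3): Fynn ∈ Research.
(1) (exactly one): Lior ∉ Research.
(2): Elif ∉ Research.
Only one team left: Elif ∈ Governance.
Only one team left: Lior ∈ Governance.
(4): Nadia ∉ Governance.
(5): Uma ∉ Governance.
Only one team left: Nadia ∈ Research.
Only one team left: Uma ∈ Research.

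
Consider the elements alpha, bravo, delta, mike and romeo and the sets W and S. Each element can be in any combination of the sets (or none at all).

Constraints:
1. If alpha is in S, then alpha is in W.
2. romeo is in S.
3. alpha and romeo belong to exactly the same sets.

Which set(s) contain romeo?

romeo: S, W

From (2): romeo ∈ S.
(3): alpha matches romeo: alpha ∈ S.
(1): alpha ∈ W.
(3): romeo matches alpha: romeo ∈ W.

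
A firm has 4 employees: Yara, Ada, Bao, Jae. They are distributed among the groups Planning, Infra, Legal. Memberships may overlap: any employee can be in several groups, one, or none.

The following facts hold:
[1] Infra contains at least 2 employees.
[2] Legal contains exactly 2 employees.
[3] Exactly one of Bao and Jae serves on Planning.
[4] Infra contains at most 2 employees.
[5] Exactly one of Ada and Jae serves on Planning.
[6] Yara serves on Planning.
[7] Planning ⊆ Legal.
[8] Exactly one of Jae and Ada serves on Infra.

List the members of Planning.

Planning = {Jae, Yara}

From (6): Yara ∈ Planning.
(7) with Yara ∈ Planning: Yara ∈ Legal.
Suppose Ada ∈ Planning: no assignment then satisfies all the clues, so Ada ∉ Planning.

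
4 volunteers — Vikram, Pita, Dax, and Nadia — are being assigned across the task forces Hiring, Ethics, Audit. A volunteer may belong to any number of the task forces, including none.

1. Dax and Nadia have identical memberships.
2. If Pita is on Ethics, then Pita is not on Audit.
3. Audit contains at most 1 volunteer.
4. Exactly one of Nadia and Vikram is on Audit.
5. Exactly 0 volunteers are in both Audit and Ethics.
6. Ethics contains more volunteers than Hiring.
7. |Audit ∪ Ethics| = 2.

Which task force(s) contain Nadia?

Nadia: none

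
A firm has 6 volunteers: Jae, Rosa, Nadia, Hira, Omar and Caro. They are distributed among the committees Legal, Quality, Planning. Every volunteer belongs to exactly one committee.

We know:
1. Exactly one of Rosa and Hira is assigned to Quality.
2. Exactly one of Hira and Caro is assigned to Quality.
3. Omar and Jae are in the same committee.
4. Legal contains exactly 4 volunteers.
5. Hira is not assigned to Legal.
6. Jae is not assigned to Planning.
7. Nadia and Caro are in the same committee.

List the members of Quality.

Quality = {Hira}

From (5): Hira ∉ Legal.
From (6): Jae ∉ Planning.
(3): Omar matches Jae: Omar ∉ Planning.
Suppose Jae ∈ Quality: no assignment then satisfies all the clues, so Jae ∉ Quality.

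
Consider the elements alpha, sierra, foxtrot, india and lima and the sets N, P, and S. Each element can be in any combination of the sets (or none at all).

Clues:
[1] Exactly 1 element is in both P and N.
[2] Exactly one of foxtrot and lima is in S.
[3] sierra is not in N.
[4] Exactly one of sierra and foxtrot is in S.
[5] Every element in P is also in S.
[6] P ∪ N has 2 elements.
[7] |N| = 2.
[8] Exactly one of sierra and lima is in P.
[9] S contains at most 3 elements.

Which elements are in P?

P = {lima}

From (3): sierra ∉ N.
Suppose alpha ∈ P: no assignment then satisfies all the clues, so alpha ∉ P.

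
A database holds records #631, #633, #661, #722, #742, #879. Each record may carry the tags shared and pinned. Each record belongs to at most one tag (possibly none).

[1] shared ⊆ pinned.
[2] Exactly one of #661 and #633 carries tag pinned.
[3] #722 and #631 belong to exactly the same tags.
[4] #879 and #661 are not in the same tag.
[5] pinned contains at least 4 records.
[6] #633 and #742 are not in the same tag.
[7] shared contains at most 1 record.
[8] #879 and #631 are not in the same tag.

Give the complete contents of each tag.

shared = {}; pinned = {#631, #661, #722, #742}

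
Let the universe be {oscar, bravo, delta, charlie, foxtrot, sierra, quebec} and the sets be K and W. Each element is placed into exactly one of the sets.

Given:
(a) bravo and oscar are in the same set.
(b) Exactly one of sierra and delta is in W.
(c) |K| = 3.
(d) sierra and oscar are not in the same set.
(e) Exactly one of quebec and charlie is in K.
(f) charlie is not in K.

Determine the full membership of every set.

K = {foxtrot, quebec, sierra}; W = {bravo, charlie, delta, oscar}

From (f): charlie ∉ K.
(e) (exactly one): quebec ∈ K.
Only one set left: charlie ∈ W.
Suppose oscar ∈ K: no assignment then satisfies all the clues, so oscar ∉ K.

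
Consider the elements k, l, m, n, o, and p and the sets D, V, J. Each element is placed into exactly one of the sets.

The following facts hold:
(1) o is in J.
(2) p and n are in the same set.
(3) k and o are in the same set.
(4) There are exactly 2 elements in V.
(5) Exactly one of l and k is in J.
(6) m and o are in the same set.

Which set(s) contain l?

From (1): o ∈ J.
(3): k matches o: k ∉ D.
(3): k matches o: k ∉ V.
(3): k matches o: k ∈ J.
(5) (exactly one): l ∉ J.
(6): m matches o: m ∉ D.
(6): m matches o: m ∉ V.
(6): m matches o: m ∈ J.
Suppose l ∉ D: no assignment then satisfies all the clues, so l ∈ D.

l: D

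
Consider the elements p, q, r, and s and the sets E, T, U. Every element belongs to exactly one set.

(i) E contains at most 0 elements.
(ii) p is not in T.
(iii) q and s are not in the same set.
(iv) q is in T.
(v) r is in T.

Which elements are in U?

From (ii): p ∉ T.
From (iv): q ∈ T.
From (v): r ∈ T.
(i): E already has 0, so the rest are out.
(iii): s ∉ T.
Only one set left: p ∈ U.
Only one set left: s ∈ U.

U = {p, s}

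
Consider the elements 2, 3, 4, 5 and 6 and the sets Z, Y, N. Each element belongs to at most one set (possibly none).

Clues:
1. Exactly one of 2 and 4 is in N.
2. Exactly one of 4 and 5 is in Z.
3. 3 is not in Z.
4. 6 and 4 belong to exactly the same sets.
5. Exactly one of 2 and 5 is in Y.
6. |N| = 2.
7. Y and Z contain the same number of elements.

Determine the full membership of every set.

Z = {5}; Y = {2}; N = {4, 6}

From (3): 3 ∉ Z.
Suppose 2 ∈ Z: no assignment then satisfies all the clues, so 2 ∉ Z.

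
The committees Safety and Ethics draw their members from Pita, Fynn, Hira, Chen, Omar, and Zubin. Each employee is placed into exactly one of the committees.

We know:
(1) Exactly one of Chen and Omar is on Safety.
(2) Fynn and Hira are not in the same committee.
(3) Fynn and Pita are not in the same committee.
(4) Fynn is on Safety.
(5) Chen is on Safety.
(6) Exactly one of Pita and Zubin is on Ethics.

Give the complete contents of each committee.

Safety = {Chen, Fynn, Zubin}; Ethics = {Hira, Omar, Pita}

From (4): Fynn ∈ Safety.
From (5): Chen ∈ Safety.
(1) (exactly one): Omar ∉ Safety.
(2): Hira ∉ Safety.
(3): Pita ∉ Safety.
Only one committee left: Pita ∈ Ethics.
Only one committee left: Hira ∈ Ethics.
Only one committee left: Omar ∈ Ethics.
(6) (exactly one): Zubin ∉ Ethics.
Only one committee left: Zubin ∈ Safety.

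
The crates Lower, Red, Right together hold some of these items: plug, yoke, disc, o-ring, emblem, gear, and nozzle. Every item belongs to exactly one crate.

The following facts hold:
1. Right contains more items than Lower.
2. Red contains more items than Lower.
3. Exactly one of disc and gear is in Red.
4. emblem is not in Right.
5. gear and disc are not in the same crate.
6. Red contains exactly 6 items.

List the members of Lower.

Lower = {}

From (4): emblem ∉ Right.
Suppose plug ∈ Lower: no assignment then satisfies all the clues, so plug ∉ Lower.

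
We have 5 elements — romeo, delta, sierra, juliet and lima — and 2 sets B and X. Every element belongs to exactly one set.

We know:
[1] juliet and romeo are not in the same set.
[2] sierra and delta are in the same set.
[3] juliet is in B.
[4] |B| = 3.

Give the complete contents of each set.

From (3): juliet ∈ B.
(1): romeo ∉ B.
Only one set left: romeo ∈ X.
Suppose delta ∉ B: no assignment then satisfies all the clues, so delta ∈ B.

B = {delta, juliet, sierra}; X = {lima, romeo}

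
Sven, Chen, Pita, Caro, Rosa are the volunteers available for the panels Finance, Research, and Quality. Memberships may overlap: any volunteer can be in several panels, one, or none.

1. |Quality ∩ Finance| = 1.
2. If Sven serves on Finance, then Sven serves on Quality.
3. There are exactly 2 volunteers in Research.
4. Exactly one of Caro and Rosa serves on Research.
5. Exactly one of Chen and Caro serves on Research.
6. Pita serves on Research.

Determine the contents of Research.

Research = {Caro, Pita}

From (6): Pita ∈ Research.
Suppose Sven ∈ Research: no assignment then satisfies all the clues, so Sven ∉ Research.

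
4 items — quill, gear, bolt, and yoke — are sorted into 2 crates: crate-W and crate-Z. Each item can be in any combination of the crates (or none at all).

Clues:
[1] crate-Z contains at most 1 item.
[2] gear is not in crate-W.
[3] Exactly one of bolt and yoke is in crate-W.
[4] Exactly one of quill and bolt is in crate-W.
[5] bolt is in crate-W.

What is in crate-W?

From (2): gear ∉ crate-W.
From (5): bolt ∈ crate-W.
(3) (exactly one): yoke ∉ crate-W.
(4) (exactly one): quill ∉ crate-W.

crate-W = {bolt}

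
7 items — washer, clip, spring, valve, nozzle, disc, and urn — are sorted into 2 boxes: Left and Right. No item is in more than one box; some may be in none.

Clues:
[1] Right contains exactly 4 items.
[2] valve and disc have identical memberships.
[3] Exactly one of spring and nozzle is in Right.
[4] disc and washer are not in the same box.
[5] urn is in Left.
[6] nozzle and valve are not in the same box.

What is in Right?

Right = {clip, disc, spring, valve}

From (5): urn ∈ Left.
Suppose washer ∈ Right: no assignment then satisfies all the clues, so washer ∉ Right.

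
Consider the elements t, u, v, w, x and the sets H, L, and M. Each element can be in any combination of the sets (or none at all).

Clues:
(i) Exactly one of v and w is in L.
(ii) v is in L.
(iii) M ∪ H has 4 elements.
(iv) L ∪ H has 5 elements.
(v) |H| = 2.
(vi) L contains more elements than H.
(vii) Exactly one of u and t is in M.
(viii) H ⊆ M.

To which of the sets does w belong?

w: H, M

From (ii): v ∈ L.
(i) (exactly one): w ∉ L.
Suppose w ∉ H: no assignment then satisfies all the clues, so w ∈ H.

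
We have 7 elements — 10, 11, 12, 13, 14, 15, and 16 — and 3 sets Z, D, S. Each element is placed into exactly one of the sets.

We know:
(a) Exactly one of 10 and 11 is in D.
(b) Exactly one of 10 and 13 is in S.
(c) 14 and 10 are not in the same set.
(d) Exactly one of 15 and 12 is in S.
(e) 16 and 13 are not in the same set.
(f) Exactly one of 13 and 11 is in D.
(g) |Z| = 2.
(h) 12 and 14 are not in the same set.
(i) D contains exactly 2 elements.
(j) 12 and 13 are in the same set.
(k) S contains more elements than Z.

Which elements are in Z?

Z = {12, 13}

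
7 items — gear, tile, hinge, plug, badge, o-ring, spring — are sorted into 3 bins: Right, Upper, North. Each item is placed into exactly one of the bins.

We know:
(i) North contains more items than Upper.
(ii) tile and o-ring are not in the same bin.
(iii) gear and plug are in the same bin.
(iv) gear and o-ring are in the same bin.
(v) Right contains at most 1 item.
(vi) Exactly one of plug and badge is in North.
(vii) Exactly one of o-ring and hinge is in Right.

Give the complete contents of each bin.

Right = {hinge}; Upper = {badge, tile}; North = {gear, o-ring, plug, spring}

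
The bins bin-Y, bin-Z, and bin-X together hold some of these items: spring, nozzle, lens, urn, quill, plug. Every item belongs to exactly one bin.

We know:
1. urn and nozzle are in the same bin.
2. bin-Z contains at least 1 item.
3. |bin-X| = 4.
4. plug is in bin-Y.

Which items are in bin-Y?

bin-Y = {plug}

From (4): plug ∈ bin-Y.
Suppose spring ∈ bin-Y: no assignment then satisfies all the clues, so spring ∉ bin-Y.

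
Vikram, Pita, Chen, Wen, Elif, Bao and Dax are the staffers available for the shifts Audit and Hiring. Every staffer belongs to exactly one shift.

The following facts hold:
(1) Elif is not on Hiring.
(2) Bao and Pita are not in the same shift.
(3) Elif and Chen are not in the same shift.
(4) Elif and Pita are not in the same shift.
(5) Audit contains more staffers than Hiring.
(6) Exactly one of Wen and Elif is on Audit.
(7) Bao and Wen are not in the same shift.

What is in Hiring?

Hiring = {Chen, Pita, Wen}

From (1): Elif ∉ Hiring.
Only one shift left: Elif ∈ Audit.
(3): Chen ∉ Audit.
(4): Pita ∉ Audit.
(6) (exactly one): Wen ∉ Audit.
Only one shift left: Pita ∈ Hiring.
Only one shift left: Chen ∈ Hiring.
Only one shift left: Wen ∈ Hiring.
(2): Bao ∉ Hiring.
Only one shift left: Bao ∈ Audit.
Suppose Vikram ∈ Hiring: no assignment then satisfies all the clues, so Vikram ∉ Hiring.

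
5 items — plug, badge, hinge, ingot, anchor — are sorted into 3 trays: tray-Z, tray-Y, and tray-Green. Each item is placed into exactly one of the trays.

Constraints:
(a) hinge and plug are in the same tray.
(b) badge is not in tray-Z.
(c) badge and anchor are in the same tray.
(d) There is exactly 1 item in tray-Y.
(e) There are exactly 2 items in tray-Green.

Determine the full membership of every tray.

tray-Z = {hinge, plug}; tray-Y = {ingot}; tray-Green = {anchor, badge}

From (b): badge ∉ tray-Z.
(c): anchor matches badge: anchor ∉ tray-Z.
Suppose plug ∉ tray-Z: no assignment then satisfies all the clues, so plug ∈ tray-Z.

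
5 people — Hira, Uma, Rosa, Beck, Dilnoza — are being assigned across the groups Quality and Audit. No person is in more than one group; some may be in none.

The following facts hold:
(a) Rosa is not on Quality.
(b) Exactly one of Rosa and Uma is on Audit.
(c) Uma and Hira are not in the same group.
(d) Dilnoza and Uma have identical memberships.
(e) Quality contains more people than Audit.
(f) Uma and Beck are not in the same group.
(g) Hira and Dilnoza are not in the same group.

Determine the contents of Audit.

Audit = {Rosa}

From (a): Rosa ∉ Quality.
Suppose Hira ∈ Audit: no assignment then satisfies all the clues, so Hira ∉ Audit.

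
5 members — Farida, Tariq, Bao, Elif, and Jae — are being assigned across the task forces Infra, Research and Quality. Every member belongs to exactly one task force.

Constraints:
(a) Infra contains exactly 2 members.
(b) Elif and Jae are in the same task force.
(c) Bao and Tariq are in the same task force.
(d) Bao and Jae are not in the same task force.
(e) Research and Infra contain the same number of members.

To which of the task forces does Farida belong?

Farida: Quality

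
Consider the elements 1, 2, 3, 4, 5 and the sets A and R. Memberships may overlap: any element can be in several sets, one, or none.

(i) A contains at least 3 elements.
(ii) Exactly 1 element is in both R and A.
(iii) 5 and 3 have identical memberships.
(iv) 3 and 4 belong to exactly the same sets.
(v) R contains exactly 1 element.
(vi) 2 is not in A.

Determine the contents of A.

A = {1, 3, 4, 5}

From (vi): 2 ∉ A.
Suppose 1 ∉ A: no assignment then satisfies all the clues, so 1 ∈ A.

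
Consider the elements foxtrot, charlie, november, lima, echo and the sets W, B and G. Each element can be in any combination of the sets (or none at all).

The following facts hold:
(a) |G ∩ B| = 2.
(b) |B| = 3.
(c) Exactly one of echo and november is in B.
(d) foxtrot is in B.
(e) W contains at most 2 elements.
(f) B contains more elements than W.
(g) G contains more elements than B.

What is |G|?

4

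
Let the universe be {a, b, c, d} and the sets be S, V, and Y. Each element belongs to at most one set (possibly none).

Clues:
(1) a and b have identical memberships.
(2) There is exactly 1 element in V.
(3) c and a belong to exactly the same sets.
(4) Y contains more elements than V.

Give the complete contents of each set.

S = {}; V = {d}; Y = {a, b, c}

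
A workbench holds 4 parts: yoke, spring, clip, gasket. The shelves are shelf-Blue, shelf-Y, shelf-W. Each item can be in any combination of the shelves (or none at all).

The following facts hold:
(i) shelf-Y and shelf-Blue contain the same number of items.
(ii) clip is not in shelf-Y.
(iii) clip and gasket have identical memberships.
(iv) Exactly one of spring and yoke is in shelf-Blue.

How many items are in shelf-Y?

1

From (ii): clip ∉ shelf-Y.
(iii): gasket matches clip: gasket ∉ shelf-Y.
Suppose clip ∈ shelf-Blue: no assignment then satisfies all the clues, so clip ∉ shelf-Blue.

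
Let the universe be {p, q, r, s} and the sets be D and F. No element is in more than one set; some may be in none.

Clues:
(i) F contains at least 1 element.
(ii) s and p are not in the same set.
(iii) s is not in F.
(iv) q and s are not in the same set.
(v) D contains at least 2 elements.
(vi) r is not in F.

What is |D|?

2

From (iii): s ∉ F.
From (vi): r ∉ F.
Suppose r ∉ D: no assignment then satisfies all the clues, so r ∈ D.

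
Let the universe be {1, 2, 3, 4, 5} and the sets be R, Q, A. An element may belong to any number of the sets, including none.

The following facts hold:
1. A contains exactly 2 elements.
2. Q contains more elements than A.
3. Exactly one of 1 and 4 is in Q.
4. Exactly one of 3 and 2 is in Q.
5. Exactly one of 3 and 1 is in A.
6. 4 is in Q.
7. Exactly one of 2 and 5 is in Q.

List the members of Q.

From (6): 4 ∈ Q.
(3) (exactly one): 1 ∉ Q.
Suppose 2 ∈ Q: no assignment then satisfies all the clues, so 2 ∉ Q.

Q = {3, 4, 5}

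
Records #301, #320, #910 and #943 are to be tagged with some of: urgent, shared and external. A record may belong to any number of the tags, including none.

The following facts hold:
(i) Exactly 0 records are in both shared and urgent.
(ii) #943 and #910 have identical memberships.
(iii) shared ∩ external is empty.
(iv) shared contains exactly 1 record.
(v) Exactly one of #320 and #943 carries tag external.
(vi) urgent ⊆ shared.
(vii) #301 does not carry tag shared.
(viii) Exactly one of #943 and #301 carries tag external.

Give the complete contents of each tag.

urgent = {}; shared = {#320}; external = {#910, #943}

From (vii): #301 ∉ shared.
(vi) contrapositive: #301 ∉ urgent.
Suppose #301 ∈ external: no assignment then satisfies all the clues, so #301 ∉ external.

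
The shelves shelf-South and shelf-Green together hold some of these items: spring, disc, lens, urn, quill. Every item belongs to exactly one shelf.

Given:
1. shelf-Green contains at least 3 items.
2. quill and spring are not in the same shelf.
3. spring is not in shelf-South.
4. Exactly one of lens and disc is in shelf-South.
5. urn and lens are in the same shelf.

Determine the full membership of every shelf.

shelf-South = {disc, quill}; shelf-Green = {lens, spring, urn}

From (3): spring ∉ shelf-South.
Only one shelf left: spring ∈ shelf-Green.
(2): quill ∉ shelf-Green.
Only one shelf left: quill ∈ shelf-South.
Suppose disc ∉ shelf-South: no assignment then satisfies all the clues, so disc ∈ shelf-South.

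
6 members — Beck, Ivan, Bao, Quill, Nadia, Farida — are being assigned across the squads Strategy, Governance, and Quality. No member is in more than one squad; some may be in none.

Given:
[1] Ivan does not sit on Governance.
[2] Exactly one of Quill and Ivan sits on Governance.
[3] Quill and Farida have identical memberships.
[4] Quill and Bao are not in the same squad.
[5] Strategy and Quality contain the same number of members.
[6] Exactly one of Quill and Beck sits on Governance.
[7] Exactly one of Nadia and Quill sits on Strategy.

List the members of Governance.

From (1): Ivan ∉ Governance.
(2) (exactly one): Quill ∈ Governance.
(3): Farida matches Quill: Farida ∉ Strategy.
(3): Farida matches Quill: Farida ∈ Governance.
(4): Bao ∉ Governance.
(6) (exactly one): Beck ∉ Governance.
(7) (exactly one): Nadia ∈ Strategy.

Governance = {Farida, Quill}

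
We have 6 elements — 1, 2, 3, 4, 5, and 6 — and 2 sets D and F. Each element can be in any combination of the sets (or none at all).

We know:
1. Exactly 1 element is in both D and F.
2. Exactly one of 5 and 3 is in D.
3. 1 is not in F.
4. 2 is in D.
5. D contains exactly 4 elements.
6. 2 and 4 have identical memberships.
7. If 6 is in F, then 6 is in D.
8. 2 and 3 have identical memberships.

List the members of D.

D = {2, 3, 4, 6}

From (3): 1 ∉ F.
From (4): 2 ∈ D.
(6): 4 matches 2: 4 ∈ D.
(8): 3 matches 2: 3 ∈ D.
(2) (exactly one): 5 ∉ D.
Suppose 1 ∈ D: no assignment then satisfies all the clues, so 1 ∉ D.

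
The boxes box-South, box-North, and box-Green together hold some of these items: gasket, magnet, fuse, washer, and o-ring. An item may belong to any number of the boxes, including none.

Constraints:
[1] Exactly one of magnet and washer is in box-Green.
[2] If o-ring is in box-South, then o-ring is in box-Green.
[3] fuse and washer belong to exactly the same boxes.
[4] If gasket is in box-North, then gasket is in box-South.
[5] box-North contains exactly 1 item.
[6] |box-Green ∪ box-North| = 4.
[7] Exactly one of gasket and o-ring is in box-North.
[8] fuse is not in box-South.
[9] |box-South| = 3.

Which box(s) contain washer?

washer: box-Green

From (8): fuse ∉ box-South.
(3): washer matches fuse: washer ∉ box-South.
(9): only 3 candidates remain for box-South, so all are in.
(2): o-ring ∈ box-Green.
Suppose washer ∈ box-North: no assignment then satisfies all the clues, so washer ∉ box-North.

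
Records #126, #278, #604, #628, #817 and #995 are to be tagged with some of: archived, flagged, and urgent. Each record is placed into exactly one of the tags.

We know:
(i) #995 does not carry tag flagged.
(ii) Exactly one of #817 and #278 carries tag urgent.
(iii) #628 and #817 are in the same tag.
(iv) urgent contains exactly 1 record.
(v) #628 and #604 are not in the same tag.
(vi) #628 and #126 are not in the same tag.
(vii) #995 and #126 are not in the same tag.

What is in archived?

archived = {#628, #817, #995}

From (i): #995 ∉ flagged.
Suppose #126 ∈ archived: no assignment then satisfies all the clues, so #126 ∉ archived.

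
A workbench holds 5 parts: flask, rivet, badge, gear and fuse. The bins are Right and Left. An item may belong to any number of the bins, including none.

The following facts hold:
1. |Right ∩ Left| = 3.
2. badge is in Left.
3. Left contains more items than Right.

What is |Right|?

3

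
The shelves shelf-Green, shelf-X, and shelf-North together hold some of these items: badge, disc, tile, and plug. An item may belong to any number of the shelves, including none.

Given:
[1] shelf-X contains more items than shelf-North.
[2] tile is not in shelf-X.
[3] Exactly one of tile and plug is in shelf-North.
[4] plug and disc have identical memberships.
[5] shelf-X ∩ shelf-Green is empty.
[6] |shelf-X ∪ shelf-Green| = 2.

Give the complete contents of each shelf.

From (2): tile ∉ shelf-X.
Suppose badge ∈ shelf-Green: no assignment then satisfies all the clues, so badge ∉ shelf-Green.

shelf-Green = {}; shelf-X = {disc, plug}; shelf-North = {tile}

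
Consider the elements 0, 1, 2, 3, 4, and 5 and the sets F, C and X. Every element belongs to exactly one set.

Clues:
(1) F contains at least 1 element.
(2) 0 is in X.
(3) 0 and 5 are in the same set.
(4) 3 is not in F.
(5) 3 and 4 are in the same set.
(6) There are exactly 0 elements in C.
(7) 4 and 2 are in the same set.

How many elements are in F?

From (2): 0 ∈ X.
From (4): 3 ∉ F.
(3): 5 matches 0: 5 ∉ F.
(3): 5 matches 0: 5 ∉ C.
(3): 5 matches 0: 5 ∈ X.
(5): 4 matches 3: 4 ∉ F.
(6): C already has 0, so the rest are out.
(7): 2 matches 4: 2 ∉ F.
Only one set left: 2 ∈ X.
Only one set left: 3 ∈ X.
Only one set left: 4 ∈ X.
(1): only 1 candidates remain for F, so all are in.

1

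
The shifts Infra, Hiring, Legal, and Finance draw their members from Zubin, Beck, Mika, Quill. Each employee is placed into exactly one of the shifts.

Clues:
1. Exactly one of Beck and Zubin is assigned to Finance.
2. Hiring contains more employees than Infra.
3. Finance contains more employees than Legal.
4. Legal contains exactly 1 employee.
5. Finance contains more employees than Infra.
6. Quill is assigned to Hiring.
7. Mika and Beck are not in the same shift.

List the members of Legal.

Legal = {Beck}

From (6): Quill ∈ Hiring.
Suppose Zubin ∈ Legal: no assignment then satisfies all the clues, so Zubin ∉ Legal.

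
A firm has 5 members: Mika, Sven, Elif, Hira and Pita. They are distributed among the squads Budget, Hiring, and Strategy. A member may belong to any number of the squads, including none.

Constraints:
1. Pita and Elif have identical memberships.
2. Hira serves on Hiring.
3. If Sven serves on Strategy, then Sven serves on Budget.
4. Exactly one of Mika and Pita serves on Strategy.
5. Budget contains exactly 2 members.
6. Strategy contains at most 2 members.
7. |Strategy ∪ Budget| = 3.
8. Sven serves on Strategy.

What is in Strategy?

Strategy = {Mika, Sven}

From (2): Hira ∈ Hiring.
From (8): Sven ∈ Strategy.
(3): Sven ∈ Budget.
Suppose Mika ∉ Strategy: no assignment then satisfies all the clues, so Mika ∈ Strategy.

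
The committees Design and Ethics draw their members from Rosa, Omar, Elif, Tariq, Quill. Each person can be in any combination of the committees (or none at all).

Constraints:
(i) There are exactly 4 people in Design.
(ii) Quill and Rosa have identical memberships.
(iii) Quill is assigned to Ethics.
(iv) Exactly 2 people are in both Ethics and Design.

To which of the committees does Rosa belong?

Rosa: Design, Ethics

From (iii): Quill ∈ Ethics.
(ii): Rosa matches Quill: Rosa ∈ Ethics.
Suppose Rosa ∉ Design: no assignment then satisfies all the clues, so Rosa ∈ Design.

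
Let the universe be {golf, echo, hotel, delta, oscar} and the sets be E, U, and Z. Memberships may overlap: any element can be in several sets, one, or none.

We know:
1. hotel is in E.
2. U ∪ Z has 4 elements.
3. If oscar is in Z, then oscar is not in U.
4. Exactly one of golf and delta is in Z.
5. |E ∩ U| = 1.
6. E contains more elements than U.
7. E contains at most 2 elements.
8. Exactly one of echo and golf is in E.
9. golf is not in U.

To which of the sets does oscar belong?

oscar: Z

From (1): hotel ∈ E.
From (9): golf ∉ U.
Suppose oscar ∈ E: no assignment then satisfies all the clues, so oscar ∉ E.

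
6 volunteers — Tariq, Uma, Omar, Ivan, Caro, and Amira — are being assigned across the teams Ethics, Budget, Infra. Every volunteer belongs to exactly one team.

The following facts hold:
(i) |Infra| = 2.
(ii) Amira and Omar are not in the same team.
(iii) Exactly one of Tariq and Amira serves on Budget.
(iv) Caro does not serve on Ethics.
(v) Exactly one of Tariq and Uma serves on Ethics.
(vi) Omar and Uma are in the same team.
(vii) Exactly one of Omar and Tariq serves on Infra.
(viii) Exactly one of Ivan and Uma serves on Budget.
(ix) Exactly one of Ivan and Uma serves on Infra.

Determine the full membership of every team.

Ethics = {Tariq}; Budget = {Amira, Caro, Ivan}; Infra = {Omar, Uma}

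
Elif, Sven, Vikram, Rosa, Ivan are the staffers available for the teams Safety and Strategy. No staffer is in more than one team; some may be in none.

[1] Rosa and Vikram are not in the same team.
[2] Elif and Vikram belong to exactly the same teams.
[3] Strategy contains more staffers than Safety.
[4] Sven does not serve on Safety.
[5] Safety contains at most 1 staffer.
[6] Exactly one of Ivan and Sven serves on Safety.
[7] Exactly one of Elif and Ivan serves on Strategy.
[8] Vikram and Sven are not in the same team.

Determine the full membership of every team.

From (4): Sven ∉ Safety.
(6) (exactly one): Ivan ∈ Safety.
(7) (exactly one): Elif ∈ Strategy.
(2): Vikram matches Elif: Vikram ∉ Safety.
(2): Vikram matches Elif: Vikram ∈ Strategy.
(5): Safety already has 1, so the rest are out.
(8): Sven ∉ Strategy.
(1): Rosa ∉ Strategy.

Safety = {Ivan}; Strategy = {Elif, Vikram}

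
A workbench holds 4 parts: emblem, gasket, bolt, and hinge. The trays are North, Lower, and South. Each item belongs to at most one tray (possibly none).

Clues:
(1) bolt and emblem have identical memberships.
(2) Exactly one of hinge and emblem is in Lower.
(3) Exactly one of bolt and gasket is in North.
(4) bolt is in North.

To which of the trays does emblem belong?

From (4): bolt ∈ North.
(1): emblem matches bolt: emblem ∈ North.
(2) (exactly one): hinge ∈ Lower.
(3) (exactly one): gasket ∉ North.

emblem: North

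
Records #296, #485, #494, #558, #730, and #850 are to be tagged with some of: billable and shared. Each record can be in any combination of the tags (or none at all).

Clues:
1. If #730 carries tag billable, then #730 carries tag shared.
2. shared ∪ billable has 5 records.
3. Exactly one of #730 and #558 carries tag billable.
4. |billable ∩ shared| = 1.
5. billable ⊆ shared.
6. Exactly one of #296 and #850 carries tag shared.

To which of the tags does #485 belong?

#485: shared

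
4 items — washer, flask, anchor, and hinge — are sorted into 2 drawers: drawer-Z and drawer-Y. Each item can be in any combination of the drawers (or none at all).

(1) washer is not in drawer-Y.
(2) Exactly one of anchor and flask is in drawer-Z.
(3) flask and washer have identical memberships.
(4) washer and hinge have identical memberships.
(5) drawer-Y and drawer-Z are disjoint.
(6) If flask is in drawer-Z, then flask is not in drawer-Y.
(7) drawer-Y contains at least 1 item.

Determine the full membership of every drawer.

From (1): washer ∉ drawer-Y.
(3): flask matches washer: flask ∉ drawer-Y.
(4): hinge matches washer: hinge ∉ drawer-Y.
(7): only 1 candidates remain for drawer-Y, so all are in.
(5) (disjoint): anchor ∉ drawer-Z.
(2) (exactly one): flask ∈ drawer-Z.
(3): washer matches flask: washer ∈ drawer-Z.
(4): hinge matches washer: hinge ∈ drawer-Z.

drawer-Z = {flask, hinge, washer}; drawer-Y = {anchor}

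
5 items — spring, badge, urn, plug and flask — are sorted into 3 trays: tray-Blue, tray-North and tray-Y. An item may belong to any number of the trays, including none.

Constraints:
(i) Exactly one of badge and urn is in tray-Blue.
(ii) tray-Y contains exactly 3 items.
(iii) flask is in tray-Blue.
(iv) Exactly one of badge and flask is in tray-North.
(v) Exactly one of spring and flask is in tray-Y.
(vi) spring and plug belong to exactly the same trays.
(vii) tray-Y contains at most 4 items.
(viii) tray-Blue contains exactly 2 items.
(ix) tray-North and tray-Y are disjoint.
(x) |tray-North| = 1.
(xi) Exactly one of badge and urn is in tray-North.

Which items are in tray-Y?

tray-Y = {plug, spring, urn}

From (iii): flask ∈ tray-Blue.
Suppose spring ∉ tray-Y: no assignment then satisfies all the clues, so spring ∈ tray-Y.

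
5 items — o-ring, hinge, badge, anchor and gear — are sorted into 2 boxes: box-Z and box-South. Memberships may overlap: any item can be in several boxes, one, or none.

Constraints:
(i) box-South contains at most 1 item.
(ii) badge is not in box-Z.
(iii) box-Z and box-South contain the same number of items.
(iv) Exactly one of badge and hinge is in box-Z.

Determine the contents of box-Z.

box-Z = {hinge}

From (ii): badge ∉ box-Z.
(iv) (exactly one): hinge ∈ box-Z.
Suppose o-ring ∈ box-Z: no assignment then satisfies all the clues, so o-ring ∉ box-Z.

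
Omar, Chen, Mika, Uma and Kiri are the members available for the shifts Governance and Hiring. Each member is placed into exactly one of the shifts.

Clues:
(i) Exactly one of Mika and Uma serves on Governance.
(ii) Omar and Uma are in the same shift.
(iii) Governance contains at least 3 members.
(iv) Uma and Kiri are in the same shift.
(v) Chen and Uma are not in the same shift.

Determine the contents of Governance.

Governance = {Kiri, Omar, Uma}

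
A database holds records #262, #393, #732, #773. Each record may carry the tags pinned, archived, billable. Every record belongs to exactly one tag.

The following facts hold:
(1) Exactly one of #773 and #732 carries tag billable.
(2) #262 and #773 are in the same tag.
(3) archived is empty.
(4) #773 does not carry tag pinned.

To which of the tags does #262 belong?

#262: billable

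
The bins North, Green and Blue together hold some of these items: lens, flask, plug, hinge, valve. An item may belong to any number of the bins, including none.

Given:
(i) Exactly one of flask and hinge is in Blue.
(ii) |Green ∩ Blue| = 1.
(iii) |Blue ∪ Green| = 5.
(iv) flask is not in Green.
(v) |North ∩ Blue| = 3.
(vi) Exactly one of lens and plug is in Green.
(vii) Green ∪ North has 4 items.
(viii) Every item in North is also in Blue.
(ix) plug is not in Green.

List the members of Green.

From (iv): flask ∉ Green.
From (ix): plug ∉ Green.
(vi) (exactly one): lens ∈ Green.
Suppose hinge ∉ Green: no assignment then satisfies all the clues, so hinge ∈ Green.

Green = {hinge, lens}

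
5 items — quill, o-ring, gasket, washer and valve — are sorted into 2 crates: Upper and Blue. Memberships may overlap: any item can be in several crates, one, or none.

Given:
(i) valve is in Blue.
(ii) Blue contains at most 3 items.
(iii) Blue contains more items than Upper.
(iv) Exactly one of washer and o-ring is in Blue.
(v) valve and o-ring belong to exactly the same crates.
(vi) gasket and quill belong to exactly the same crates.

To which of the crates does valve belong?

From (i): valve ∈ Blue.
(v): o-ring matches valve: o-ring ∈ Blue.
(iv) (exactly one): washer ∉ Blue.
Suppose valve ∈ Upper: no assignment then satisfies all the clues, so valve ∉ Upper.

valve: Blue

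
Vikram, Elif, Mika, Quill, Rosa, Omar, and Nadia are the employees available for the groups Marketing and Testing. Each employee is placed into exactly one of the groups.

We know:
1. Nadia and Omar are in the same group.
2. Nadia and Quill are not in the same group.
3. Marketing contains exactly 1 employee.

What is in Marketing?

Marketing = {Quill}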